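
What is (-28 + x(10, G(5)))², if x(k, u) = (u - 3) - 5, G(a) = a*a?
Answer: 121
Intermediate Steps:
G(a) = a²
x(k, u) = -8 + u (x(k, u) = (-3 + u) - 5 = -8 + u)
(-28 + x(10, G(5)))² = (-28 + (-8 + 5²))² = (-28 + (-8 + 25))² = (-28 + 17)² = (-11)² = 121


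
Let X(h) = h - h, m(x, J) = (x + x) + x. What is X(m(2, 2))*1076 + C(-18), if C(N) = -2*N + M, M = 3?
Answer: 39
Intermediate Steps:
m(x, J) = 3*x (m(x, J) = 2*x + x = 3*x)
C(N) = 3 - 2*N (C(N) = -2*N + 3 = 3 - 2*N)
X(h) = 0
X(m(2, 2))*1076 + C(-18) = 0*1076 + (3 - 2*(-18)) = 0 + (3 + 36) = 0 + 39 = 39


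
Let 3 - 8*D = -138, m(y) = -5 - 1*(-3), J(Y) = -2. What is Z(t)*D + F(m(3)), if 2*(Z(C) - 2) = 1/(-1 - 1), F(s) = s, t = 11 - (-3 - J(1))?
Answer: 923/32 ≈ 28.844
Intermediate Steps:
m(y) = -2 (m(y) = -5 + 3 = -2)
t = 12 (t = 11 - (-3 - 1*(-2)) = 11 - (-3 + 2) = 11 - 1*(-1) = 11 + 1 = 12)
D = 141/8 (D = 3/8 - ⅛*(-138) = 3/8 + 69/4 = 141/8 ≈ 17.625)
Z(C) = 7/4 (Z(C) = 2 + 1/(2*(-1 - 1)) = 2 + (½)/(-2) = 2 + (½)*(-½) = 2 - ¼ = 7/4)
Z(t)*D + F(m(3)) = (7/4)*(141/8) - 2 = 987/32 - 2 = 923/32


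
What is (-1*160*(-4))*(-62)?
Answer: -39680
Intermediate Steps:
(-1*160*(-4))*(-62) = -160*(-4)*(-62) = 640*(-62) = -39680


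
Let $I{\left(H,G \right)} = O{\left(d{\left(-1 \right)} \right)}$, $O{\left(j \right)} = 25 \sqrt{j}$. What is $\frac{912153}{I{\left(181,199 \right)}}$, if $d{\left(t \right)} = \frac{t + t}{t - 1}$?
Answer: $\frac{912153}{25} \approx 36486.0$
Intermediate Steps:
$d{\left(t \right)} = \frac{2 t}{-1 + t}$
$I{\left(H,G \right)} = 25$ ($I{\left(H,G \right)} = 25 \sqrt{2 \left(-1\right) \frac{1}{-1 - 1}} = 25 \sqrt{2 \left(-1\right) \frac{1}{-2}} = 25 \sqrt{2 \left(-1\right) \left(- \frac{1}{2}\right)} = 25 \sqrt{1} = 25 \cdot 1 = 25$)
$\frac{912153}{I{\left(181,199 \right)}} = \frac{912153}{25}$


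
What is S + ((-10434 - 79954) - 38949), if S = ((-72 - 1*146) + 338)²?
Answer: -114937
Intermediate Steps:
S = 14400 (S = ((-72 - 146) + 338)² = (-218 + 338)² = 120² = 14400)
S + ((-10434 - 79954) - 38949) = 14400 + ((-10434 - 79954) - 38949) = 14400 + (-90388 - 38949) = 14400 - 129337 = -114937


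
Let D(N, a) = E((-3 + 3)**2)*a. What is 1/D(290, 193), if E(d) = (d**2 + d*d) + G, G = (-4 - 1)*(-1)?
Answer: 1/965 ≈ 0.0010363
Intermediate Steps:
G = 5 (G = -5*(-1) = 5)
E(d) = 5 + 2*d**2 (E(d) = (d**2 + d*d) + 5 = (d**2 + d**2) + 5 = 2*d**2 + 5 = 5 + 2*d**2)
D(N, a) = 5*a (D(N, a) = (5 + 2*((-3 + 3)**2)**2)*a = (5 + 2*(0**2)**2)*a = (5 + 2*0**2)*a = (5 + 2*0)*a = (5 + 0)*a = 5*a)
1/D(290, 193) = 1/(5*193) = 1/965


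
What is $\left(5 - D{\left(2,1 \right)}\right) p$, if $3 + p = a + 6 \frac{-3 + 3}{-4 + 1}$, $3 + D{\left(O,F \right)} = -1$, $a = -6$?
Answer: $-81$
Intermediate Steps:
$D{\left(O,F \right)} = -4$ ($D{\left(O,F \right)} = -3 - 1 = -4$)
$p = -9$ ($p = -3 - \left(6 - 6 \frac{-3 + 3}{-4 + 1}\right) = -3 - \left(6 - 6 \frac{0}{-3}\right) = -3 - \left(6 - 6 \cdot 0 \left(- \frac{1}{3}\right)\right) = -3 + \left(-6 + 6 \cdot 0\right) = -3 + \left(-6 + 0\right) = -3 - 6 = -9$)
$\left(5 - D{\left(2,1 \right)}\right) p = \left(5 - -4\right) \left(-9\right) = \left(5 + 4\right) \left(-9\right) = 9 \left(-9\right) = -81$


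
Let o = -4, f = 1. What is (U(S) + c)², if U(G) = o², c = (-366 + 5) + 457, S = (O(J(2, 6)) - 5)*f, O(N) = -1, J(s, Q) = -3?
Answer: 12544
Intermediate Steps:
S = -6 (S = (-1 - 5)*1 = -6*1 = -6)
c = 96 (c = -361 + 457 = 96)
U(G) = 16 (U(G) = (-4)² = 16)
(U(S) + c)² = (16 + 96)² = 112² = 12544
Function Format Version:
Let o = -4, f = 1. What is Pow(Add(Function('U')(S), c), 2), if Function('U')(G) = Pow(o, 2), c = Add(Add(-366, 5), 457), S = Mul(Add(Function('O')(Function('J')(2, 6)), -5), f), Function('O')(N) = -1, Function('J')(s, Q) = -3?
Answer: 12544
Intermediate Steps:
S = -6 (S = Mul(Add(-1, -5), 1) = Mul(-6, 1) = -6)
c = 96 (c = Add(-361, 457) = 96)
Function('U')(G) = 16 (Function('U')(G) = Pow(-4, 2) = 16)
Pow(Add(Function('U')(S), c), 2) = Pow(Add(16, 96), 2) = Pow(112, 2) = 12544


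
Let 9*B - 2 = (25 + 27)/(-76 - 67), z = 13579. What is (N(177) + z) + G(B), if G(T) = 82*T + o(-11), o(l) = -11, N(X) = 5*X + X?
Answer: 161094/11 ≈ 14645.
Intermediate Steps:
N(X) = 6*X
B = 2/11 (B = 2/9 + ((25 + 27)/(-76 - 67))/9 = 2/9 + (52/(-143))/9 = 2/9 + (52*(-1/143))/9 = 2/9 + (1/9)*(-4/11) = 2/9 - 4/99 = 2/11 ≈ 0.18182)
G(T) = -11 + 82*T (G(T) = 82*T - 11 = -11 + 82*T)
(N(177) + z) + G(B) = (6*177 + 13579) + (-11 + 82*(2/11)) = (1062 + 13579) + (-11 + 164/11) = 14641 + 43/11 = 161094/11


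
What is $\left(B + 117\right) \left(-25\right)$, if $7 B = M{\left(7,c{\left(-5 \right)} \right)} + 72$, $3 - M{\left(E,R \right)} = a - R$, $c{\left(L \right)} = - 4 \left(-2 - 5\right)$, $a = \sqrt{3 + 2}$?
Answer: $- \frac{23050}{7} + \frac{25 \sqrt{5}}{7} \approx -3284.9$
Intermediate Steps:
$a = \sqrt{5} \approx 2.2361$
$c{\left(L \right)} = 28$ ($c{\left(L \right)} = \left(-4\right) \left(-7\right) = 28$)
$M{\left(E,R \right)} = 3 + R - \sqrt{5}$ ($M{\left(E,R \right)} = 3 - \left(\sqrt{5} - R\right) = 3 + \left(R - \sqrt{5}\right) = 3 + R - \sqrt{5}$)
$B = \frac{103}{7} - \frac{\sqrt{5}}{7}$ ($B = \frac{\left(3 + 28 - \sqrt{5}\right) + 72}{7} = \frac{\left(31 - \sqrt{5}\right) + 72}{7} = \frac{103 - \sqrt{5}}{7} = \frac{103}{7} - \frac{\sqrt{5}}{7} \approx 14.395$)
$\left(B + 117\right) \left(-25\right) = \left(\left(\frac{103}{7} - \frac{\sqrt{5}}{7}\right) + 117\right) \left(-25\right) = \left(\frac{922}{7} - \frac{\sqrt{5}}{7}\right) \left(-25\right) = - \frac{23050}{7} + \frac{25 \sqrt{5}}{7}$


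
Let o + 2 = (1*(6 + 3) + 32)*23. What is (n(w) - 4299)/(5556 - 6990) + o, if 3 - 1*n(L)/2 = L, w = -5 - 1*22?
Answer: 451211/478 ≈ 943.96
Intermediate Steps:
w = -27 (w = -5 - 22 = -27)
n(L) = 6 - 2*L
o = 941 (o = -2 + (1*(6 + 3) + 32)*23 = -2 + (1*9 + 32)*23 = -2 + (9 + 32)*23 = -2 + 41*23 = -2 + 943 = 941)
(n(w) - 4299)/(5556 - 6990) + o = ((6 - 2*(-27)) - 4299)/(5556 - 6990) + 941 = ((6 + 54) - 4299)/(-1434) + 941 = (60 - 4299)*(-1/1434) + 941 = -4239*(-1/1434) + 941 = 1413/478 + 941 = 451211/478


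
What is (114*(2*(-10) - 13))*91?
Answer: -342342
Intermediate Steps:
(114*(2*(-10) - 13))*91 = (114*(-20 - 13))*91 = (114*(-33))*91 = -3762*91 = -342342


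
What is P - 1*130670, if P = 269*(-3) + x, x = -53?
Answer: -131530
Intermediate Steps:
P = -860 (P = 269*(-3) - 53 = -807 - 53 = -860)
P - 1*130670 = -860 - 1*130670 = -860 - 130670 = -131530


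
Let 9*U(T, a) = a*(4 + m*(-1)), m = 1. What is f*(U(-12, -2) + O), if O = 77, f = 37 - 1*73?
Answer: -2748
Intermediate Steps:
U(T, a) = a/3 (U(T, a) = (a*(4 + 1*(-1)))/9 = (a*(4 - 1))/9 = (a*3)/9 = (3*a)/9 = a/3)
f = -36 (f = 37 - 73 = -36)
f*(U(-12, -2) + O) = -36*((1/3)*(-2) + 77) = -36*(-2/3 + 77) = -36*229/3 = -2748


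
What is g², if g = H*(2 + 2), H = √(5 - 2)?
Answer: 48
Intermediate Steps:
H = √3 ≈ 1.7320
g = 4*√3 (g = √3*(2 + 2) = √3*4 = 4*√3 ≈ 6.9282)
g² = (4*√3)² = 48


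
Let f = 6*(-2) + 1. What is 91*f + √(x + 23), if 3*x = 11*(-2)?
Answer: -1001 + √141/3 ≈ -997.04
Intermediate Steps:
x = -22/3 (x = (11*(-2))/3 = (⅓)*(-22) = -22/3 ≈ -7.3333)
f = -11 (f = -12 + 1 = -11)
91*f + √(x + 23) = 91*(-11) + √(-22/3 + 23) = -1001 + √(47/3) = -1001 + √141/3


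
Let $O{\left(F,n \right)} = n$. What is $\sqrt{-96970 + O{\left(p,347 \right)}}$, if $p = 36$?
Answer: $i \sqrt{96623} \approx 310.84 i$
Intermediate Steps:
$\sqrt{-96970 + O{\left(p,347 \right)}} = \sqrt{-96970 + 347} = \sqrt{-96623} = i \sqrt{96623}$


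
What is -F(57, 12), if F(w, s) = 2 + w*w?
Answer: -3251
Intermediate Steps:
F(w, s) = 2 + w²
-F(57, 12) = -(2 + 57²) = -(2 + 3249) = -1*3251 = -3251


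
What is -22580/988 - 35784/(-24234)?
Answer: -3046721/142519 ≈ -21.378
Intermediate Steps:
-22580/988 - 35784/(-24234) = -22580*1/988 - 35784*(-1/24234) = -5645/247 + 852/577 = -3046721/142519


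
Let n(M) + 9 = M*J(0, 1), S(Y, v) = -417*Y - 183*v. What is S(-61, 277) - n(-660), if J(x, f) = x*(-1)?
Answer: -25245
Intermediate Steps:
J(x, f) = -x
n(M) = -9 (n(M) = -9 + M*(-1*0) = -9 + M*0 = -9 + 0 = -9)
S(-61, 277) - n(-660) = (-417*(-61) - 183*277) - 1*(-9) = (25437 - 50691) + 9 = -25254 + 9 = -25245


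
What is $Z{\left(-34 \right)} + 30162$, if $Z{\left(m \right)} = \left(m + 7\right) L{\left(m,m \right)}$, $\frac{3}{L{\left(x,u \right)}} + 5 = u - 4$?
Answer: $\frac{1297047}{43} \approx 30164.0$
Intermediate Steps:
$L{\left(x,u \right)} = \frac{3}{-9 + u}$ ($L{\left(x,u \right)} = \frac{3}{-5 + \left(u - 4\right)} = \frac{3}{-5 + \left(-4 + u\right)} = \frac{3}{-9 + u}$)
$Z{\left(m \right)} = \frac{3 \left(7 + m\right)}{-9 + m}$ ($Z{\left(m \right)} = \left(m + 7\right) \frac{3}{-9 + m} = \left(7 + m\right) \frac{3}{-9 + m} = \frac{3 \left(7 + m\right)}{-9 + m}$)
$Z{\left(-34 \right)} + 30162 = \frac{3 \left(7 - 34\right)}{-9 - 34} + 30162 = 3 \frac{1}{-43} \left(-27\right) + 30162 = 3 \left(- \frac{1}{43}\right) \left(-27\right) + 30162 = \frac{81}{43} + 30162 = \frac{1297047}{43}$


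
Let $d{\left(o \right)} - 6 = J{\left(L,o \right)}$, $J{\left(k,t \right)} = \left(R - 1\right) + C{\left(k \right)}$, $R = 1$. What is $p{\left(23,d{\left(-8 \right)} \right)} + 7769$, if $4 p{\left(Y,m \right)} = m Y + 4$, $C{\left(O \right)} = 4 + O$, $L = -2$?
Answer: $7816$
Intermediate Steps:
$J{\left(k,t \right)} = 4 + k$ ($J{\left(k,t \right)} = \left(1 - 1\right) + \left(4 + k\right) = 0 + \left(4 + k\right) = 4 + k$)
$d{\left(o \right)} = 8$ ($d{\left(o \right)} = 6 + \left(4 - 2\right) = 6 + 2 = 8$)
$p{\left(Y,m \right)} = 1 + \frac{Y m}{4}$ ($p{\left(Y,m \right)} = \frac{m Y + 4}{4} = \frac{Y m + 4}{4} = \frac{4 + Y m}{4} = 1 + \frac{Y m}{4}$)
$p{\left(23,d{\left(-8 \right)} \right)} + 7769 = \left(1 + \frac{1}{4} \cdot 23 \cdot 8\right) + 7769 = \left(1 + 46\right) + 7769 = 47 + 7769 = 7816$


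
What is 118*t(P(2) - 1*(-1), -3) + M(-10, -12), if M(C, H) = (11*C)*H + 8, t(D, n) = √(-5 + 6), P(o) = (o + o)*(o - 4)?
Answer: 1446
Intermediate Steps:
P(o) = 2*o*(-4 + o) (P(o) = (2*o)*(-4 + o) = 2*o*(-4 + o))
t(D, n) = 1 (t(D, n) = √1 = 1)
M(C, H) = 8 + 11*C*H (M(C, H) = 11*C*H + 8 = 8 + 11*C*H)
118*t(P(2) - 1*(-1), -3) + M(-10, -12) = 118*1 + (8 + 11*(-10)*(-12)) = 118 + (8 + 1320) = 118 + 1328 = 1446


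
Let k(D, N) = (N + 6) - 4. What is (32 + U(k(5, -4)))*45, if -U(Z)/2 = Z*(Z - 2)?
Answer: 720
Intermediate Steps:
k(D, N) = 2 + N (k(D, N) = (6 + N) - 4 = 2 + N)
U(Z) = -2*Z*(-2 + Z) (U(Z) = -2*Z*(Z - 2) = -2*Z*(-2 + Z))
(32 + U(k(5, -4)))*45 = (32 + 2*(2 - 4)*(2 - (2 - 4)))*45 = (32 + 2*(-2)*(2 - 1*(-2)))*45 = (32 + 2*(-2)*(2 + 2))*45 = (32 + 2*(-2)*4)*45 = (32 - 16)*45 = 16*45 = 720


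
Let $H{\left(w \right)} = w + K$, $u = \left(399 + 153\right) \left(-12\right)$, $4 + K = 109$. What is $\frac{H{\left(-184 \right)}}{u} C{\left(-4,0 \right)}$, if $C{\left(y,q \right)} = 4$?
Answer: $\frac{79}{1656} \approx 0.047705$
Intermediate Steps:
$K = 105$ ($K = -4 + 109 = 105$)
$u = -6624$ ($u = 552 \left(-12\right) = -6624$)
$H{\left(w \right)} = 105 + w$ ($H{\left(w \right)} = w + 105 = 105 + w$)
$\frac{H{\left(-184 \right)}}{u} C{\left(-4,0 \right)} = \frac{105 - 184}{-6624} \cdot 4 = \left(-79\right) \left(- \frac{1}{6624}\right) 4 = \frac{79}{6624} \cdot 4 = \frac{79}{1656}$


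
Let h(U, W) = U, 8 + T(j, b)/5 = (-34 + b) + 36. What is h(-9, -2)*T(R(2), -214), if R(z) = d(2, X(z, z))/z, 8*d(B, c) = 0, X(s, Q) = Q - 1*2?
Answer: 9900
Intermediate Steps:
X(s, Q) = -2 + Q (X(s, Q) = Q - 2 = -2 + Q)
d(B, c) = 0 (d(B, c) = (⅛)*0 = 0)
R(z) = 0 (R(z) = 0/z = 0)
T(j, b) = -30 + 5*b (T(j, b) = -40 + 5*((-34 + b) + 36) = -40 + 5*(2 + b) = -40 + (10 + 5*b) = -30 + 5*b)
h(-9, -2)*T(R(2), -214) = -9*(-30 + 5*(-214)) = -9*(-30 - 1070) = -9*(-1100) = 9900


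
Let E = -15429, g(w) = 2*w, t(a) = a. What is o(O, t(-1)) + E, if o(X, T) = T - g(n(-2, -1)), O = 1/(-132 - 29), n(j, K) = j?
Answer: -15426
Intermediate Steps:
O = -1/161 (O = 1/(-161) = -1/161 ≈ -0.0062112)
o(X, T) = 4 + T (o(X, T) = T - 2*(-2) = T - 1*(-4) = T + 4 = 4 + T)
o(O, t(-1)) + E = (4 - 1) - 15429 = 3 - 15429 = -15426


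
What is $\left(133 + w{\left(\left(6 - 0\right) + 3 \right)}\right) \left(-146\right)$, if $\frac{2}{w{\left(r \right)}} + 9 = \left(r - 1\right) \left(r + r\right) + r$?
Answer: $- \frac{699121}{36} \approx -19420.0$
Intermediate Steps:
$w{\left(r \right)} = \frac{2}{-9 + r + 2 r \left(-1 + r\right)}$ ($w{\left(r \right)} = \frac{2}{-9 + \left(\left(r - 1\right) \left(r + r\right) + r\right)} = \frac{2}{-9 + \left(\left(-1 + r\right) 2 r + r\right)} = \frac{2}{-9 + \left(2 r \left(-1 + r\right) + r\right)} = \frac{2}{-9 + \left(r + 2 r \left(-1 + r\right)\right)} = \frac{2}{-9 + r + 2 r \left(-1 + r\right)}$)
$\left(133 + w{\left(\left(6 - 0\right) + 3 \right)}\right) \left(-146\right) = \left(133 + \frac{2}{-9 - \left(\left(6 - 0\right) + 3\right) + 2 \left(\left(6 - 0\right) + 3\right)^{2}}\right) \left(-146\right) = \left(133 + \frac{2}{-9 - \left(\left(6 + 0\right) + 3\right) + 2 \left(\left(6 + 0\right) + 3\right)^{2}}\right) \left(-146\right) = \left(133 + \frac{2}{-9 - \left(6 + 3\right) + 2 \left(6 + 3\right)^{2}}\right) \left(-146\right) = \left(133 + \frac{2}{-9 - 9 + 2 \cdot 9^{2}}\right) \left(-146\right) = \left(133 + \frac{2}{-9 - 9 + 2 \cdot 81}\right) \left(-146\right) = \left(133 + \frac{2}{-9 - 9 + 162}\right) \left(-146\right) = \left(133 + \frac{2}{144}\right) \left(-146\right) = \left(133 + 2 \cdot \frac{1}{144}\right) \left(-146\right) = \left(133 + \frac{1}{72}\right) \left(-146\right) = \frac{9577}{72} \left(-146\right) = - \frac{699121}{36}$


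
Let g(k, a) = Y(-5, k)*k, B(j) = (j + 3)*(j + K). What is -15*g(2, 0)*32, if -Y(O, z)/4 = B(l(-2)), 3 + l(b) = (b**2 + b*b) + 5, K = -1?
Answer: 449280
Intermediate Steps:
l(b) = 2 + 2*b**2 (l(b) = -3 + ((b**2 + b*b) + 5) = -3 + ((b**2 + b**2) + 5) = -3 + (2*b**2 + 5) = -3 + (5 + 2*b**2) = 2 + 2*b**2)
B(j) = (-1 + j)*(3 + j) (B(j) = (j + 3)*(j - 1) = (3 + j)*(-1 + j) = (-1 + j)*(3 + j))
Y(O, z) = -468 (Y(O, z) = -4*(-3 + (2 + 2*(-2)**2)**2 + 2*(2 + 2*(-2)**2)) = -4*(-3 + (2 + 2*4)**2 + 2*(2 + 2*4)) = -4*(-3 + (2 + 8)**2 + 2*(2 + 8)) = -4*(-3 + 10**2 + 2*10) = -4*(-3 + 100 + 20) = -4*117 = -468)
g(k, a) = -468*k
-15*g(2, 0)*32 = -(-7020)*2*32 = -15*(-936)*32 = 14040*32 = 449280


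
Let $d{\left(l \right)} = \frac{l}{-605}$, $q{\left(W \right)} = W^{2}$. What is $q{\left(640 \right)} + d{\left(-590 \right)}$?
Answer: $\frac{49561718}{121} \approx 4.096 \cdot 10^{5}$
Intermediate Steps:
$d{\left(l \right)} = - \frac{l}{605}$ ($d{\left(l \right)} = l \left(- \frac{1}{605}\right) = - \frac{l}{605}$)
$q{\left(640 \right)} + d{\left(-590 \right)} = 640^{2} - - \frac{118}{121} = 409600 + \frac{118}{121} = \frac{49561718}{121}$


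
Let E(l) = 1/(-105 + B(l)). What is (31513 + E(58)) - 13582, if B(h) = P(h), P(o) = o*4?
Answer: 2277238/127 ≈ 17931.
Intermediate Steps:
P(o) = 4*o
B(h) = 4*h
E(l) = 1/(-105 + 4*l)
(31513 + E(58)) - 13582 = (31513 + 1/(-105 + 4*58)) - 13582 = (31513 + 1/(-105 + 232)) - 13582 = (31513 + 1/127) - 13582 = 4002152/127 - 13582 = 2277238/127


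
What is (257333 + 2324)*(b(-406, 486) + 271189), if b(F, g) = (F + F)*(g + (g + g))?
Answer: -236990761499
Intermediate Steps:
b(F, g) = 6*F*g (b(F, g) = (2*F)*(g + 2*g) = (2*F)*(3*g) = 6*F*g)
(257333 + 2324)*(b(-406, 486) + 271189) = (257333 + 2324)*(6*(-406)*486 + 271189) = 259657*(-1183896 + 271189) = 259657*(-912707) = -236990761499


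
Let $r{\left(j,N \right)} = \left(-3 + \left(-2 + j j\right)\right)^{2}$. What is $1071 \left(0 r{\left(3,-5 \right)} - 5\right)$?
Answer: $-5355$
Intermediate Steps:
$r{\left(j,N \right)} = \left(-5 + j^{2}\right)^{2}$ ($r{\left(j,N \right)} = \left(-3 + \left(-2 + j^{2}\right)\right)^{2} = \left(-5 + j^{2}\right)^{2}$)
$1071 \left(0 r{\left(3,-5 \right)} - 5\right) = 1071 \left(0 \left(-5 + 3^{2}\right)^{2} - 5\right) = 1071 \left(0 \left(-5 + 9\right)^{2} - 5\right) = 1071 \left(0 \cdot 4^{2} - 5\right) = 1071 \left(0 \cdot 16 - 5\right) = 1071 \left(0 - 5\right) = 1071 \left(-5\right) = -5355$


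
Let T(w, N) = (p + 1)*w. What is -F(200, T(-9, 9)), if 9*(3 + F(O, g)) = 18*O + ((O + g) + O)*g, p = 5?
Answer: 1679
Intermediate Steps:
T(w, N) = 6*w (T(w, N) = (5 + 1)*w = 6*w)
F(O, g) = -3 + 2*O + g*(g + 2*O)/9 (F(O, g) = -3 + (18*O + ((O + g) + O)*g)/9 = -3 + (18*O + (g + 2*O)*g)/9 = -3 + (18*O + g*(g + 2*O))/9 = -3 + (2*O + g*(g + 2*O)/9) = -3 + 2*O + g*(g + 2*O)/9)
-F(200, T(-9, 9)) = -(-3 + 2*200 + (6*(-9))²/9 + (2/9)*200*(6*(-9))) = -(-3 + 400 + (⅑)*(-54)² + (2/9)*200*(-54)) = -(-3 + 400 + (⅑)*2916 - 2400) = -(-3 + 400 + 324 - 2400) = -1*(-1679) = 1679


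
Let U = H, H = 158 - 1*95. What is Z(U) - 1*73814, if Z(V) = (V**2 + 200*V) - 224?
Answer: -57469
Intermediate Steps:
H = 63 (H = 158 - 95 = 63)
U = 63
Z(V) = -224 + V**2 + 200*V
Z(U) - 1*73814 = (-224 + 63**2 + 200*63) - 1*73814 = (-224 + 3969 + 12600) - 73814 = 16345 - 73814 = -57469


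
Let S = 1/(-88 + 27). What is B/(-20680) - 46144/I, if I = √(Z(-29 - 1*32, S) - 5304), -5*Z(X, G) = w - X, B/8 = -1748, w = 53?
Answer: 1748/2585 + 23072*I*√133170/13317 ≈ 0.67621 + 632.24*I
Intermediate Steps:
B = -13984 (B = 8*(-1748) = -13984)
S = -1/61 (S = 1/(-61) = -1/61 ≈ -0.016393)
Z(X, G) = -53/5 + X/5 (Z(X, G) = -(53 - X)/5 = -53/5 + X/5)
I = I*√133170/5 (I = √((-53/5 + (-29 - 1*32)/5) - 5304) = √((-53/5 + (-29 - 32)/5) - 5304) = √((-53/5 + (⅕)*(-61)) - 5304) = √((-53/5 - 61/5) - 5304) = √(-114/5 - 5304) = √(-26634/5) = I*√133170/5 ≈ 72.985*I)
B/(-20680) - 46144/I = -13984/(-20680) - 46144*(-I*√133170/26634) = -13984*(-1/20680) - (-23072)*I*√133170/13317 = 1748/2585 + 23072*I*√133170/13317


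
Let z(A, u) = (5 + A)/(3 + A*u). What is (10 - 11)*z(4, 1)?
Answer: -9/7 ≈ -1.2857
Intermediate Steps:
z(A, u) = (5 + A)/(3 + A*u)
(10 - 11)*z(4, 1) = (10 - 11)*((5 + 4)/(3 + 4*1)) = -9/(3 + 4) = -9/7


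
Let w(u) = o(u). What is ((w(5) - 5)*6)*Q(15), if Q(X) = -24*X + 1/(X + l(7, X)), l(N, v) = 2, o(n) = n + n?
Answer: -183570/17 ≈ -10798.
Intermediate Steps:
o(n) = 2*n
w(u) = 2*u
Q(X) = 1/(2 + X) - 24*X (Q(X) = -24*X + 1/(X + 2) = -24*X + 1/(2 + X) = 1/(2 + X) - 24*X)
((w(5) - 5)*6)*Q(15) = ((2*5 - 5)*6)*((1 - 48*15 - 24*15²)/(2 + 15)) = ((10 - 5)*6)*((1 - 720 - 24*225)/17) = (5*6)*((1 - 720 - 5400)/17) = 30*((1/17)*(-6119)) = 30*(-6119/17) = -183570/17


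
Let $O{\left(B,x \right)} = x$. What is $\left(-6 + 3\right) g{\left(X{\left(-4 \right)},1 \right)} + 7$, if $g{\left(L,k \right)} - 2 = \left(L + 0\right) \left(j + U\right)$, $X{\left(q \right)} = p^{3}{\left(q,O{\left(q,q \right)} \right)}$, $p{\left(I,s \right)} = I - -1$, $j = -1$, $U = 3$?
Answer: $163$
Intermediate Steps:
$p{\left(I,s \right)} = 1 + I$ ($p{\left(I,s \right)} = I + 1 = 1 + I$)
$X{\left(q \right)} = \left(1 + q\right)^{3}$
$g{\left(L,k \right)} = 2 + 2 L$ ($g{\left(L,k \right)} = 2 + \left(L + 0\right) \left(-1 + 3\right) = 2 + L 2 = 2 + 2 L$)
$\left(-6 + 3\right) g{\left(X{\left(-4 \right)},1 \right)} + 7 = \left(-6 + 3\right) \left(2 + 2 \left(1 - 4\right)^{3}\right) + 7 = - 3 \left(2 + 2 \left(-3\right)^{3}\right) + 7 = - 3 \left(2 + 2 \left(-27\right)\right) + 7 = - 3 \left(2 - 54\right) + 7 = \left(-3\right) \left(-52\right) + 7 = 156 + 7 = 163$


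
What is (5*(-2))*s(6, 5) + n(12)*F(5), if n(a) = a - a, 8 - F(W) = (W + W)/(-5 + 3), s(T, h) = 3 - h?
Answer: 20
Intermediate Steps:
F(W) = 8 + W (F(W) = 8 - (W + W)/(-5 + 3) = 8 - 2*W/(-2) = 8 - 2*W*(-1)/2 = 8 - (-1)*W = 8 + W)
n(a) = 0
(5*(-2))*s(6, 5) + n(12)*F(5) = (5*(-2))*(3 - 1*5) + 0*(8 + 5) = -10*(3 - 5) + 0*13 = -10*(-2) + 0 = 20 + 0 = 20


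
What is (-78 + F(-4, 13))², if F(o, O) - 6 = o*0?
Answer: 5184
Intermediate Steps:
F(o, O) = 6 (F(o, O) = 6 + o*0 = 6 + 0 = 6)
(-78 + F(-4, 13))² = (-78 + 6)² = (-72)² = 5184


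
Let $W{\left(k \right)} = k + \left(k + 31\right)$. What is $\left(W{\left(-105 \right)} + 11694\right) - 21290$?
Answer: $-9775$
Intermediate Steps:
$W{\left(k \right)} = 31 + 2 k$ ($W{\left(k \right)} = k + \left(31 + k\right) = 31 + 2 k$)
$\left(W{\left(-105 \right)} + 11694\right) - 21290 = \left(\left(31 + 2 \left(-105\right)\right) + 11694\right) - 21290 = \left(\left(31 - 210\right) + 11694\right) - 21290 = \left(-179 + 11694\right) - 21290 = 11515 - 21290 = -9775$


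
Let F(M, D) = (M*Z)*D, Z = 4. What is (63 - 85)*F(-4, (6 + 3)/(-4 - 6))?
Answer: -1584/5 ≈ -316.80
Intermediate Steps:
F(M, D) = 4*D*M (F(M, D) = (M*4)*D = (4*M)*D = 4*D*M)
(63 - 85)*F(-4, (6 + 3)/(-4 - 6)) = (63 - 85)*(4*((6 + 3)/(-4 - 6))*(-4)) = -88*9/(-10)*(-4) = -88*9*(-1/10)*(-4) = -88*(-9)*(-4)/10 = -22*72/5 = -1584/5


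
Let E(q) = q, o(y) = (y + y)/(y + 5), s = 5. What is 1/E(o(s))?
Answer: 1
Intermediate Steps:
o(y) = 2*y/(5 + y) (o(y) = (2*y)/(5 + y) = 2*y/(5 + y))
1/E(o(s)) = 1/(2*5/(5 + 5)) = 1/(2*5/10) = 1/(2*5*(1/10)) = 1/1 = 1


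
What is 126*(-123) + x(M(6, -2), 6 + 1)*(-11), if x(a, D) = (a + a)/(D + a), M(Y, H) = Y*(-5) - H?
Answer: -46582/3 ≈ -15527.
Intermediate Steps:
M(Y, H) = -H - 5*Y (M(Y, H) = -5*Y - H = -H - 5*Y)
x(a, D) = 2*a/(D + a) (x(a, D) = (2*a)/(D + a) = 2*a/(D + a))
126*(-123) + x(M(6, -2), 6 + 1)*(-11) = 126*(-123) + (2*(-1*(-2) - 5*6)/((6 + 1) + (-1*(-2) - 5*6)))*(-11) = -15498 + (2*(2 - 30)/(7 + (2 - 30)))*(-11) = -15498 + (2*(-28)/(7 - 28))*(-11) = -15498 + (2*(-28)/(-21))*(-11) = -15498 + (2*(-28)*(-1/21))*(-11) = -15498 + (8/3)*(-11) = -15498 - 88/3 = -46582/3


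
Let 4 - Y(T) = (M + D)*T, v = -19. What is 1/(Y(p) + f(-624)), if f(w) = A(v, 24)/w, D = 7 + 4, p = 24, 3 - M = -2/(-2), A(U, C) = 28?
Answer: -156/48055 ≈ -0.0032463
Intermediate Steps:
M = 2 (M = 3 - (-2)/(-2) = 3 - (-2)*(-1)/2 = 3 - 1*1 = 3 - 1 = 2)
D = 11
Y(T) = 4 - 13*T (Y(T) = 4 - (2 + 11)*T = 4 - 13*T)
f(w) = 28/w
1/(Y(p) + f(-624)) = 1/((4 - 13*24) + 28/(-624)) = 1/((4 - 312) + 28*(-1/624)) = 1/(-308 - 7/156) = 1/(-48055/156) = -156/48055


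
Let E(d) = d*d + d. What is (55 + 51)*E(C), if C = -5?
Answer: 2120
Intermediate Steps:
E(d) = d + d**2 (E(d) = d**2 + d = d + d**2)
(55 + 51)*E(C) = (55 + 51)*(-5*(1 - 5)) = 106*(-5*(-4)) = 106*20 = 2120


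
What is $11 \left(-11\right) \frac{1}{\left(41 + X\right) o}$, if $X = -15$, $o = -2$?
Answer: $\frac{121}{52} \approx 2.3269$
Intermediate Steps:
$11 \left(-11\right) \frac{1}{\left(41 + X\right) o} = 11 \left(-11\right) \frac{1}{\left(41 - 15\right) \left(-2\right)} = - 121 \cdot \frac{1}{26} \left(- \frac{1}{2}\right) = \left(-121\right) \left(- \frac{1}{52}\right) = \frac{121}{52}$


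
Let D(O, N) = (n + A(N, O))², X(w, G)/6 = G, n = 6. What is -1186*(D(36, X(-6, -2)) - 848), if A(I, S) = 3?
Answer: 909662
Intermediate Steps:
X(w, G) = 6*G
D(O, N) = 81 (D(O, N) = (6 + 3)² = 9² = 81)
-1186*(D(36, X(-6, -2)) - 848) = -1186*(81 - 848) = -1186*(-767) = 909662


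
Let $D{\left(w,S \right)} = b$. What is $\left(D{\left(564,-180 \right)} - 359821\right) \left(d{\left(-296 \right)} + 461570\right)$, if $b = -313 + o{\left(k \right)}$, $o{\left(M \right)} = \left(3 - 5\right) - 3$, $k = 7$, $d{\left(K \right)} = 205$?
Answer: $-166303186725$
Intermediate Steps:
$o{\left(M \right)} = -5$ ($o{\left(M \right)} = -2 - 3 = -5$)
$b = -318$ ($b = -313 - 5 = -318$)
$D{\left(w,S \right)} = -318$
$\left(D{\left(564,-180 \right)} - 359821\right) \left(d{\left(-296 \right)} + 461570\right) = \left(-318 - 359821\right) \left(205 + 461570\right) = \left(-360139\right) 461775 = -166303186725$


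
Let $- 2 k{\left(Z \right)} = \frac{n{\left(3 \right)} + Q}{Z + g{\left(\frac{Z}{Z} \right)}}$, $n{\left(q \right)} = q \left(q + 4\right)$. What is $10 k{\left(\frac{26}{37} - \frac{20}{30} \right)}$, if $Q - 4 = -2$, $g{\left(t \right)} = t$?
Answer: $-111$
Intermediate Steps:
$Q = 2$ ($Q = 4 - 2 = 2$)
$n{\left(q \right)} = q \left(4 + q\right)$
$k{\left(Z \right)} = - \frac{23}{2 \left(1 + Z\right)}$ ($k{\left(Z \right)} = - \frac{\left(3 \left(4 + 3\right) + 2\right) \frac{1}{Z + \frac{Z}{Z}}}{2} = - \frac{\left(3 \cdot 7 + 2\right) \frac{1}{Z + 1}}{2} = - \frac{\left(21 + 2\right) \frac{1}{1 + Z}}{2} = - \frac{23 \frac{1}{1 + Z}}{2} = - \frac{23}{2 \left(1 + Z\right)}$)
$10 k{\left(\frac{26}{37} - \frac{20}{30} \right)} = 10 \left(- \frac{23}{2 + 2 \left(\frac{26}{37} - \frac{20}{30}\right)}\right) = 10 \left(- \frac{23}{2 + 2 \left(26 \cdot \frac{1}{37} - \frac{2}{3}\right)}\right) = 10 \left(- \frac{23}{2 + 2 \left(\frac{26}{37} - \frac{2}{3}\right)}\right) = 10 \left(- \frac{23}{2 + 2 \cdot \frac{4}{111}}\right) = 10 \left(- \frac{23}{2 + \frac{8}{111}}\right) = 10 \left(- \frac{23}{\frac{230}{111}}\right) = 10 \left(\left(-23\right) \frac{111}{230}\right) = 10 \left(- \frac{111}{10}\right) = -111$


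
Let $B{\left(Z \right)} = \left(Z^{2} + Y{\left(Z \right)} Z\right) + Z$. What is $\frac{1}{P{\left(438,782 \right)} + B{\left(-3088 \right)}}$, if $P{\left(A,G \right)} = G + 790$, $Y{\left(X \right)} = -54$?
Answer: $\frac{1}{9700980} \approx 1.0308 \cdot 10^{-7}$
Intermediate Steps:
$P{\left(A,G \right)} = 790 + G$
$B{\left(Z \right)} = Z^{2} - 53 Z$ ($B{\left(Z \right)} = \left(Z^{2} - 54 Z\right) + Z = Z^{2} - 53 Z$)
$\frac{1}{P{\left(438,782 \right)} + B{\left(-3088 \right)}} = \frac{1}{\left(790 + 782\right) - 3088 \left(-53 - 3088\right)} = \frac{1}{1572 - -9699408} = \frac{1}{1572 + 9699408} = \frac{1}{9700980}$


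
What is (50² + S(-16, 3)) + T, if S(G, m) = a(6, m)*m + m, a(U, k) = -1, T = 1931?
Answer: 4431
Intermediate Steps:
S(G, m) = 0 (S(G, m) = -m + m = 0)
(50² + S(-16, 3)) + T = (50² + 0) + 1931 = (2500 + 0) + 1931 = 2500 + 1931 = 4431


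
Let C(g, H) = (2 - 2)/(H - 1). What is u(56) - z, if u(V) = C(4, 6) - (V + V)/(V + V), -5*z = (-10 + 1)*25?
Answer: -46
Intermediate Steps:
z = 45 (z = -(-10 + 1)*25/5 = -(-9)*25/5 = -1/5*(-225) = 45)
C(g, H) = 0 (C(g, H) = 0/(-1 + H) = 0)
u(V) = -1 (u(V) = 0 - (V + V)/(V + V) = 0 - 2*V/(2*V) = 0 - 2*V*1/(2*V) = 0 - 1*1 = 0 - 1 = -1)
u(56) - z = -1 - 1*45 = -1 - 45 = -46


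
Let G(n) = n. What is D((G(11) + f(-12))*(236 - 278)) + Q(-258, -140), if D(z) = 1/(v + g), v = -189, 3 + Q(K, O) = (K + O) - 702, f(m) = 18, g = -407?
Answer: -657389/596 ≈ -1103.0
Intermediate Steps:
Q(K, O) = -705 + K + O (Q(K, O) = -3 + ((K + O) - 702) = -3 + (-702 + K + O) = -705 + K + O)
D(z) = -1/596 (D(z) = 1/(-189 - 407) = 1/(-596) = -1/596)
D((G(11) + f(-12))*(236 - 278)) + Q(-258, -140) = -1/596 + (-705 - 258 - 140) = -1/596 - 1103 = -657389/596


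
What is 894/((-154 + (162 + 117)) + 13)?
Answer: 149/23 ≈ 6.4783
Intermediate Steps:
894/((-154 + (162 + 117)) + 13) = 894/((-154 + 279) + 13) = 894/(125 + 13) = 894/138 = 894*(1/138) = 149/23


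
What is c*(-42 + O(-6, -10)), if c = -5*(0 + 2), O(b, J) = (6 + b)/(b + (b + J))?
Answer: 420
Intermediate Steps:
O(b, J) = (6 + b)/(J + 2*b) (O(b, J) = (6 + b)/(b + (J + b)) = (6 + b)/(J + 2*b))
c = -10 (c = -5*2 = -10)
c*(-42 + O(-6, -10)) = -10*(-42 + (6 - 6)/(-10 + 2*(-6))) = -10*(-42 + 0/(-10 - 12)) = -10*(-42 + 0/(-22)) = -10*(-42 - 1/22*0) = -10*(-42 + 0) = -10*(-42) = 420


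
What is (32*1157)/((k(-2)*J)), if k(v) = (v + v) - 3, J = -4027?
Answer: 37024/28189 ≈ 1.3134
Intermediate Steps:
k(v) = -3 + 2*v (k(v) = 2*v - 3 = -3 + 2*v)
(32*1157)/((k(-2)*J)) = (32*1157)/(((-3 + 2*(-2))*(-4027))) = 37024/(((-3 - 4)*(-4027))) = 37024/((-7*(-4027))) = 37024/28189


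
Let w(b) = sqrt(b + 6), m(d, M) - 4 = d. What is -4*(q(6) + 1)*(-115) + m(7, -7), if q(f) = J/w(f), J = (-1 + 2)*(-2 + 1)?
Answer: 471 - 230*sqrt(3)/3 ≈ 338.21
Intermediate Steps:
J = -1 (J = 1*(-1) = -1)
m(d, M) = 4 + d
w(b) = sqrt(6 + b)
q(f) = -1/sqrt(6 + f) (q(f) = -1/(sqrt(6 + f)) = -1/sqrt(6 + f))
-4*(q(6) + 1)*(-115) + m(7, -7) = -4*(-1/sqrt(6 + 6) + 1)*(-115) + (4 + 7) = -4*(-1/sqrt(12) + 1)*(-115) + 11 = -4*(-sqrt(3)/6 + 1)*(-115) + 11 = -4*(1 - sqrt(3)/6)*(-115) + 11 = (-4 + 2*sqrt(3)/3)*(-115) + 11 = (460 - 230*sqrt(3)/3) + 11 = 471 - 230*sqrt(3)/3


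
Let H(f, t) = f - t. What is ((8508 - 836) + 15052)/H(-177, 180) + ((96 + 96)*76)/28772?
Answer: -162151396/2567901 ≈ -63.146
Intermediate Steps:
((8508 - 836) + 15052)/H(-177, 180) + ((96 + 96)*76)/28772 = ((8508 - 836) + 15052)/(-177 - 1*180) + ((96 + 96)*76)/28772 = (7672 + 15052)/(-177 - 180) + (192*76)*(1/28772) = 22724/(-357) + 14592*(1/28772) = 22724*(-1/357) + 3648/7193 = -22724/357 + 3648/7193 = -162151396/2567901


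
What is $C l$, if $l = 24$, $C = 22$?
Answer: $528$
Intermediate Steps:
$C l = 22 \cdot 24 = 528$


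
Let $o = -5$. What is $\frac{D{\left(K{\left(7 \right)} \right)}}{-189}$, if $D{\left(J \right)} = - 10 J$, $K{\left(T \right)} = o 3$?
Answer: $- \frac{50}{63} \approx -0.79365$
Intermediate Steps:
$K{\left(T \right)} = -15$ ($K{\left(T \right)} = \left(-5\right) 3 = -15$)
$\frac{D{\left(K{\left(7 \right)} \right)}}{-189} = \frac{\left(-10\right) \left(-15\right)}{-189} = \left(- \frac{1}{189}\right) 150 = - \frac{50}{63}$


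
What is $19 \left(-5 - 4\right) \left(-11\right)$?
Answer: $1881$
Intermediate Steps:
$19 \left(-5 - 4\right) \left(-11\right) = 19 \left(-9\right) \left(-11\right) = \left(-171\right) \left(-11\right) = 1881$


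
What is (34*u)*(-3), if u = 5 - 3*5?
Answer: 1020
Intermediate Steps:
u = -10 (u = 5 - 15 = -10)
(34*u)*(-3) = (34*(-10))*(-3) = -340*(-3) = 1020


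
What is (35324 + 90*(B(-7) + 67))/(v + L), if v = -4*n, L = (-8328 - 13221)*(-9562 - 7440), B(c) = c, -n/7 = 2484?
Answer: 20362/183222825 ≈ 0.00011113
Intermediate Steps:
n = -17388 (n = -7*2484 = -17388)
L = 366376098 (L = -21549*(-17002) = 366376098)
v = 69552 (v = -4*(-17388) = 69552)
(35324 + 90*(B(-7) + 67))/(v + L) = (35324 + 90*(-7 + 67))/(69552 + 366376098) = (35324 + 90*60)/366445650 = (35324 + 5400)*(1/366445650) = 40724*(1/366445650) = 20362/183222825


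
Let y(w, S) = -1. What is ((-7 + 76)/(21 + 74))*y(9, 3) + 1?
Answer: 26/95 ≈ 0.27368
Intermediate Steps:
((-7 + 76)/(21 + 74))*y(9, 3) + 1 = ((-7 + 76)/(21 + 74))*(-1) + 1 = (69/95)*(-1) + 1 = -69/95 + 1 = 26/95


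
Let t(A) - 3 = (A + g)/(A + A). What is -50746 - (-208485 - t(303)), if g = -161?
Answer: 47795897/303 ≈ 1.5774e+5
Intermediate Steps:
t(A) = 3 + (-161 + A)/(2*A) (t(A) = 3 + (A - 161)/(A + A) = 3 + (-161 + A)/((2*A)) = 3 + (-161 + A)*(1/(2*A)) = 3 + (-161 + A)/(2*A))
-50746 - (-208485 - t(303)) = -50746 - (-208485 - 7*(-23 + 303)/(2*303)) = -50746 - (-208485 - 7*280/(2*303)) = -50746 - (-208485 - 1*980/303) = -50746 - (-208485 - 980/303) = -50746 - 1*(-63171935/303) = -50746 + 63171935/303 = 47795897/303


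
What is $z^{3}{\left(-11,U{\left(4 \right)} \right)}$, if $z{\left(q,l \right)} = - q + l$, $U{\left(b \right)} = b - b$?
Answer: $1331$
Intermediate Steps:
$U{\left(b \right)} = 0$
$z{\left(q,l \right)} = l - q$
$z^{3}{\left(-11,U{\left(4 \right)} \right)} = \left(0 - -11\right)^{3} = \left(0 + 11\right)^{3} = 11^{3} = 1331$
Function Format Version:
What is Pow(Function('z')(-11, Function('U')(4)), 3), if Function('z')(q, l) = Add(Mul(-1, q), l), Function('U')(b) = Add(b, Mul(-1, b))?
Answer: 1331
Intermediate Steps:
Function('U')(b) = 0
Function('z')(q, l) = Add(l, Mul(-1, q))
Pow(Function('z')(-11, Function('U')(4)), 3) = Pow(Add(0, Mul(-1, -11)), 3) = Pow(Add(0, 11), 3) = Pow(11, 3) = 1331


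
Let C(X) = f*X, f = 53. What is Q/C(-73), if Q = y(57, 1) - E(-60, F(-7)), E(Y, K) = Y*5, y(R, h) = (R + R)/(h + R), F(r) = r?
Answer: -8757/112201 ≈ -0.078047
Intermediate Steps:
y(R, h) = 2*R/(R + h) (y(R, h) = (2*R)/(R + h) = 2*R/(R + h))
E(Y, K) = 5*Y
C(X) = 53*X
Q = 8757/29 (Q = 2*57/(57 + 1) - 5*(-60) = 2*57/58 - 1*(-300) = 2*57*(1/58) + 300 = 57/29 + 300 = 8757/29 ≈ 301.97)
Q/C(-73) = 8757/(29*((53*(-73)))) = (8757/29)/(-3869) = (8757/29)*(-1/3869) = -8757/112201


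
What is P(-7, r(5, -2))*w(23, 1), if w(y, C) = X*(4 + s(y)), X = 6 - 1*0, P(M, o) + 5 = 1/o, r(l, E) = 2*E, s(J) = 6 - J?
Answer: 819/2 ≈ 409.50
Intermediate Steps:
P(M, o) = -5 + 1/o
X = 6 (X = 6 + 0 = 6)
w(y, C) = 60 - 6*y (w(y, C) = 6*(4 + (6 - y)) = 6*(10 - y) = 60 - 6*y)
P(-7, r(5, -2))*w(23, 1) = (-5 + 1/(2*(-2)))*(60 - 6*23) = (-5 + 1/(-4))*(60 - 138) = (-5 - 1/4)*(-78) = -21/4*(-78) = 819/2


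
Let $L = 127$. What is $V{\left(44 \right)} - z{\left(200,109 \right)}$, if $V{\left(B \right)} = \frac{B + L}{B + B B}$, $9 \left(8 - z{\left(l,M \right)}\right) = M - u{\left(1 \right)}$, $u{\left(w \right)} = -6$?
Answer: $\frac{9631}{1980} \approx 4.8641$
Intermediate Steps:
$z{\left(l,M \right)} = \frac{22}{3} - \frac{M}{9}$ ($z{\left(l,M \right)} = 8 - \frac{M - -6}{9} = 8 - \frac{M + 6}{9} = 8 - \frac{6 + M}{9} = 8 - \left(\frac{2}{3} + \frac{M}{9}\right) = \frac{22}{3} - \frac{M}{9}$)
$V{\left(B \right)} = \frac{127 + B}{B + B^{2}}$ ($V{\left(B \right)} = \frac{B + 127}{B + B B} = \frac{127 + B}{B + B^{2}}$)
$V{\left(44 \right)} - z{\left(200,109 \right)} = \frac{127 + 44}{44 \left(1 + 44\right)} - \left(\frac{22}{3} - \frac{109}{9}\right) = \frac{1}{44} \cdot \frac{1}{45} \cdot 171 - \left(\frac{22}{3} - \frac{109}{9}\right) = \frac{1}{44} \cdot \frac{1}{45} \cdot 171 - - \frac{43}{9} = \frac{19}{220} + \frac{43}{9} = \frac{9631}{1980}$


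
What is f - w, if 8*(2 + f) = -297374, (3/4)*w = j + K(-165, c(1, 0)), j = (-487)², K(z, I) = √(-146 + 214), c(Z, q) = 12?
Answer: -4240789/12 - 8*√17/3 ≈ -3.5341e+5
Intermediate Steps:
K(z, I) = 2*√17 (K(z, I) = √68 = 2*√17)
j = 237169
w = 948676/3 + 8*√17/3 (w = 4*(237169 + 2*√17)/3 = 948676/3 + 8*√17/3 ≈ 3.1624e+5)
f = -148695/4 (f = -2 + (⅛)*(-297374) = -2 - 148687/4 = -148695/4 ≈ -37174.)
f - w = -148695/4 - (948676/3 + 8*√17/3) = -148695/4 + (-948676/3 - 8*√17/3) = -4240789/12 - 8*√17/3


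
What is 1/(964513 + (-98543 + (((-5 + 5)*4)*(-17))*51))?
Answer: 1/865970 ≈ 1.1548e-6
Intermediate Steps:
1/(964513 + (-98543 + (((-5 + 5)*4)*(-17))*51)) = 1/(964513 + (-98543 + ((0*4)*(-17))*51)) = 1/(964513 + (-98543 + (0*(-17))*51)) = 1/(964513 + (-98543 + 0*51)) = 1/(964513 + (-98543 + 0)) = 1/(964513 - 98543) = 1/865970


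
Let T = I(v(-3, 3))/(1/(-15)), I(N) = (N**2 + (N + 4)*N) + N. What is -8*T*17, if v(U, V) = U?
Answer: 6120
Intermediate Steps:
I(N) = N + N**2 + N*(4 + N) (I(N) = (N**2 + (4 + N)*N) + N = (N**2 + N*(4 + N)) + N = N + N**2 + N*(4 + N))
T = -45 (T = (-3*(5 + 2*(-3)))/(1/(-15)) = (-3*(5 - 6))/(-1/15) = -3*(-1)*(-15) = 3*(-15) = -45)
-8*T*17 = -8*(-45)*17 = 360*17 = 6120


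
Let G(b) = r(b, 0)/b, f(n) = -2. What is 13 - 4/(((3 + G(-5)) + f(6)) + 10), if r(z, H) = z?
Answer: 38/3 ≈ 12.667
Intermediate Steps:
G(b) = 1 (G(b) = b/b = 1)
13 - 4/(((3 + G(-5)) + f(6)) + 10) = 13 - 4/(((3 + 1) - 2) + 10) = 13 - 4/((4 - 2) + 10) = 13 - 4/(2 + 10) = 13 - 4/12 = 13 + (1/12)*(-4) = 13 - 1/3 = 38/3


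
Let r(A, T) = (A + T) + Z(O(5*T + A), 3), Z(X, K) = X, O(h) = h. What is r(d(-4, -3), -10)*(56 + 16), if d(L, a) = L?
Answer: -4896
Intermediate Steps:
r(A, T) = 2*A + 6*T (r(A, T) = (A + T) + (5*T + A) = (A + T) + (A + 5*T) = 2*A + 6*T)
r(d(-4, -3), -10)*(56 + 16) = (2*(-4) + 6*(-10))*(56 + 16) = (-8 - 60)*72 = -68*72 = -4896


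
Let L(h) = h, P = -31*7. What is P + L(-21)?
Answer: -238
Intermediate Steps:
P = -217
P + L(-21) = -217 - 21 = -238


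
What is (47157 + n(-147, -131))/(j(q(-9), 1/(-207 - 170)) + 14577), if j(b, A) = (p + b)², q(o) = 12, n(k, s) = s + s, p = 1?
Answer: 46895/14746 ≈ 3.1802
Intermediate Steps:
n(k, s) = 2*s
j(b, A) = (1 + b)²
(47157 + n(-147, -131))/(j(q(-9), 1/(-207 - 170)) + 14577) = (47157 + 2*(-131))/((1 + 12)² + 14577) = (47157 - 262)/(13² + 14577) = 46895/(169 + 14577) = 46895/14746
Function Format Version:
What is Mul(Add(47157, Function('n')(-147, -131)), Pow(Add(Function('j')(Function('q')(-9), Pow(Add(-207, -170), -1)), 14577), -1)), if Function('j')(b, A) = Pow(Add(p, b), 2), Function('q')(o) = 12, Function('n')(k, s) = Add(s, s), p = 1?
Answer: Rational(46895, 14746) ≈ 3.1802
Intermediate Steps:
Function('n')(k, s) = Mul(2, s)
Function('j')(b, A) = Pow(Add(1, b), 2)
Mul(Add(47157, Function('n')(-147, -131)), Pow(Add(Function('j')(Function('q')(-9), Pow(Add(-207, -170), -1)), 14577), -1)) = Mul(Add(47157, Mul(2, -131)), Pow(Add(Pow(Add(1, 12), 2), 14577), -1)) = Mul(Add(47157, -262), Pow(Add(Pow(13, 2), 14577), -1)) = Mul(46895, Pow(Add(169, 14577), -1)) = Mul(46895, Pow(14746, -1)) = Mul(46895, Rational(1, 14746)) = Rational(46895, 14746)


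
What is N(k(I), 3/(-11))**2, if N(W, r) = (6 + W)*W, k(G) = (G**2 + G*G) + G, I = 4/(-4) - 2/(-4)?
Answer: 0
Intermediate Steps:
I = -1/2 (I = 4*(-1/4) - 2*(-1/4) = -1 + 1/2 = -1/2 ≈ -0.50000)
k(G) = G + 2*G**2 (k(G) = (G**2 + G**2) + G = 2*G**2 + G = G + 2*G**2)
N(W, r) = W*(6 + W)
N(k(I), 3/(-11))**2 = ((-(1 + 2*(-1/2))/2)*(6 - (1 + 2*(-1/2))/2))**2 = ((-(1 - 1)/2)*(6 - (1 - 1)/2))**2 = ((-1/2*0)*(6 - 1/2*0))**2 = (0*(6 + 0))**2 = (0*6)**2 = 0**2 = 0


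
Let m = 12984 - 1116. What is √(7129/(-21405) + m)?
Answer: √5437456732455/21405 ≈ 108.94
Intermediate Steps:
m = 11868
√(7129/(-21405) + m) = √(7129/(-21405) + 11868) = √(7129*(-1/21405) + 11868) = √(-7129/21405 + 11868) = √(254027411/21405) = √5437456732455/21405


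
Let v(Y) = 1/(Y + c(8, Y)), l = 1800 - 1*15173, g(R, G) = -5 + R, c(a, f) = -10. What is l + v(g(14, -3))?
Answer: -13374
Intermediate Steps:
l = -13373 (l = 1800 - 15173 = -13373)
v(Y) = 1/(-10 + Y) (v(Y) = 1/(Y - 10) = 1/(-10 + Y))
l + v(g(14, -3)) = -13373 + 1/(-10 + (-5 + 14)) = -13373 + 1/(-10 + 9) = -13373 + 1/(-1) = -13373 - 1 = -13374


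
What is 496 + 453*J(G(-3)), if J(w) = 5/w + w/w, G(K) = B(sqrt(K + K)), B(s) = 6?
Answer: 2653/2 ≈ 1326.5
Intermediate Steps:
G(K) = 6
J(w) = 1 + 5/w (J(w) = 5/w + 1 = 1 + 5/w)
496 + 453*J(G(-3)) = 496 + 453*((5 + 6)/6) = 496 + 453*((1/6)*11) = 496 + 453*(11/6) = 496 + 1661/2 = 2653/2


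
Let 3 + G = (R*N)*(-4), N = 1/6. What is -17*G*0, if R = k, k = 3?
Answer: 0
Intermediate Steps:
N = 1/6 ≈ 0.16667
R = 3
G = -5 (G = -3 + (3*(1/6))*(-4) = -3 + (1/2)*(-4) = -3 - 2 = -5)
-17*G*0 = -17*(-5)*0 = 85*0 = 0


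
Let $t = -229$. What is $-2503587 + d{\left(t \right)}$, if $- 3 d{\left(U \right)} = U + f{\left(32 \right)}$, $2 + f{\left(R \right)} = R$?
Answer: $- \frac{7510562}{3} \approx -2.5035 \cdot 10^{6}$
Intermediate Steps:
$f{\left(R \right)} = -2 + R$
$d{\left(U \right)} = -10 - \frac{U}{3}$ ($d{\left(U \right)} = - \frac{U + \left(-2 + 32\right)}{3} = - \frac{U + 30}{3} = - \frac{30 + U}{3} = -10 - \frac{U}{3}$)
$-2503587 + d{\left(t \right)} = -2503587 - - \frac{199}{3} = -2503587 + \left(-10 + \frac{229}{3}\right) = -2503587 + \frac{199}{3} = - \frac{7510562}{3}$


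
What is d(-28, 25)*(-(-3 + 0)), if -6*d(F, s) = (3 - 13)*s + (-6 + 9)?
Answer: 247/2 ≈ 123.50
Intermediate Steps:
d(F, s) = -½ + 5*s/3 (d(F, s) = -((3 - 13)*s + (-6 + 9))/6 = -(-10*s + 3)/6 = -(3 - 10*s)/6 = -½ + 5*s/3)
d(-28, 25)*(-(-3 + 0)) = (-½ + (5/3)*25)*(-(-3 + 0)) = (-½ + 125/3)*(-1*(-3)) = (247/6)*3 = 247/2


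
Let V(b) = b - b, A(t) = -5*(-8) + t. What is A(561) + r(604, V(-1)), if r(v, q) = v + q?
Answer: 1205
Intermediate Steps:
A(t) = 40 + t
V(b) = 0
r(v, q) = q + v
A(561) + r(604, V(-1)) = (40 + 561) + (0 + 604) = 601 + 604 = 1205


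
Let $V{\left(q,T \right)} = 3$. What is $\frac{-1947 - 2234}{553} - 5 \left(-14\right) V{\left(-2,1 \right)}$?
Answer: $\frac{111949}{553} \approx 202.44$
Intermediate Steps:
$\frac{-1947 - 2234}{553} - 5 \left(-14\right) V{\left(-2,1 \right)} = \frac{-1947 - 2234}{553} - 5 \left(-14\right) 3 = \left(-1947 - 2234\right) \frac{1}{553} - \left(-70\right) 3 = \left(-4181\right) \frac{1}{553} - -210 = - \frac{4181}{553} + 210 = \frac{111949}{553}$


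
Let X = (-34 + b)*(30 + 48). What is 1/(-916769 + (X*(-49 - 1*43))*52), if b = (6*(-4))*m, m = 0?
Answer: 1/11770399 ≈ 8.4959e-8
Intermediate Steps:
b = 0 (b = (6*(-4))*0 = -24*0 = 0)
X = -2652 (X = (-34 + 0)*(30 + 48) = -34*78 = -2652)
1/(-916769 + (X*(-49 - 1*43))*52) = 1/(-916769 - 2652*(-49 - 1*43)*52) = 1/(-916769 - 2652*(-49 - 43)*52) = 1/(-916769 - 2652*(-92)*52) = 1/(-916769 + 243984*52) = 1/(-916769 + 12687168) = 1/11770399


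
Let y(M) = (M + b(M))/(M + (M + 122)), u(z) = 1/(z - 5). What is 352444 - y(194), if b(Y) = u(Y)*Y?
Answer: 3397204030/9639 ≈ 3.5244e+5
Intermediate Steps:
u(z) = 1/(-5 + z)
b(Y) = Y/(-5 + Y)
y(M) = (M + M/(-5 + M))/(122 + 2*M) (y(M) = (M + M/(-5 + M))/(M + (M + 122)) = (M + M/(-5 + M))/(M + (122 + M)) = (M + M/(-5 + M))/(122 + 2*M))
352444 - y(194) = 352444 - 194*(-4 + 194)/(2*(-5 + 194)*(61 + 194)) = 352444 - 194*190/(2*189*255) = 352444 - 1*3686/9639 = 352444 - 3686/9639 = 3397204030/9639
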